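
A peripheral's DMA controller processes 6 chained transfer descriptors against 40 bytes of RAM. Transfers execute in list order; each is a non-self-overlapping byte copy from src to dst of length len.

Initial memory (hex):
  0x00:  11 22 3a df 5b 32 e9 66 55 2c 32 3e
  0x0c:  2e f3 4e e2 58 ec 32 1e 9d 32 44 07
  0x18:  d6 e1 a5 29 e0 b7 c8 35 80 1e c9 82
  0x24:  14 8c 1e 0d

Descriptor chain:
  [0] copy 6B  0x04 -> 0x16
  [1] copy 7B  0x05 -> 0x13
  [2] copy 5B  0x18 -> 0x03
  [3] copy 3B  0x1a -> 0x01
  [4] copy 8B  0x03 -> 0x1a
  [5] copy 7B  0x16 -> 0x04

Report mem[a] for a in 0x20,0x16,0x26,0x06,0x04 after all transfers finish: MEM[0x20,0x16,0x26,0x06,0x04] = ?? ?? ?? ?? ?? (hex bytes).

MEM[0x20,0x16,0x26,0x06,0x04] = 2c 55 1e 32 55

[0] 0x04->0x16 len=6 : 5b 32 e9 66 55 2c
[1] 0x05->0x13 len=7 : 32 e9 66 55 2c 32 3e
[2] 0x18->0x03 len=5 : 32 3e 55 2c e0
[3] 0x1a->0x01 len=3 : 55 2c e0
[4] 0x03->0x1a len=8 : e0 3e 55 2c e0 55 2c 32
[5] 0x16->0x04 len=7 : 55 2c 32 3e e0 3e 55
query mem[0x20]=0x2c, mem[0x16]=0x55, mem[0x26]=0x1e, mem[0x06]=0x32, mem[0x04]=0x55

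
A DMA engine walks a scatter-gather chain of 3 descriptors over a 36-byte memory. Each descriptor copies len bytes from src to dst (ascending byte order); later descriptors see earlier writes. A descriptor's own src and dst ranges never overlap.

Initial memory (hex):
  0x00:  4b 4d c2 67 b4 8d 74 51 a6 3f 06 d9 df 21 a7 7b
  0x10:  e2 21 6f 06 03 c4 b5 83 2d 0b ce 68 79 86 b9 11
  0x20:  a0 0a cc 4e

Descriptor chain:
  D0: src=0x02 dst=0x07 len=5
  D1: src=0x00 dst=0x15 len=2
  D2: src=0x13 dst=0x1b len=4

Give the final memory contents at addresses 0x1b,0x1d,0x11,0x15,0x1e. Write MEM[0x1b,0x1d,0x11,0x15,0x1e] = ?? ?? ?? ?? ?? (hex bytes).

  after D0: wrote 5B at 0x07 = c267b48d74
  after D1: wrote 2B at 0x15 = 4b4d
  after D2: wrote 4B at 0x1b = 06034b4d
query mem[0x1b]=0x06, mem[0x1d]=0x4b, mem[0x11]=0x21, mem[0x15]=0x4b, mem[0x1e]=0x4d

MEM[0x1b,0x1d,0x11,0x15,0x1e] = 06 4b 21 4b 4d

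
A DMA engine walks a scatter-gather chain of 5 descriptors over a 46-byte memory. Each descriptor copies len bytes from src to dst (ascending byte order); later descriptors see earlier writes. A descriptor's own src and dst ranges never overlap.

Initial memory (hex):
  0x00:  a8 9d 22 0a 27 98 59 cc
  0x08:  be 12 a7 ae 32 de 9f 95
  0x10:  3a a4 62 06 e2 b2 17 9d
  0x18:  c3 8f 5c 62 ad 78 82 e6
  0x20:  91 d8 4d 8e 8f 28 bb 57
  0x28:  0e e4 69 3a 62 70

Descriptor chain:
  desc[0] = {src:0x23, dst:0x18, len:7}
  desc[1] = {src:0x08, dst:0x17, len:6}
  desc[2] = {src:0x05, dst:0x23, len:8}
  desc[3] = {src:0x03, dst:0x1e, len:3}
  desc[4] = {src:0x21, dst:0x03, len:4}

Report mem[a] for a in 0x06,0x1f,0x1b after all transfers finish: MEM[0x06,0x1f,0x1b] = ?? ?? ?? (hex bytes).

MEM[0x06,0x1f,0x1b] = 59 27 32

D0: mem[0x18..0x1e] <- [8e 8f 28 bb 57 0e e4]
D1: mem[0x17..0x1c] <- [be 12 a7 ae 32 de]
D2: mem[0x23..0x2a] <- [98 59 cc be 12 a7 ae 32]
D3: mem[0x1e..0x20] <- [0a 27 98]
D4: mem[0x03..0x06] <- [d8 4d 98 59]
query mem[0x06]=0x59, mem[0x1f]=0x27, mem[0x1b]=0x32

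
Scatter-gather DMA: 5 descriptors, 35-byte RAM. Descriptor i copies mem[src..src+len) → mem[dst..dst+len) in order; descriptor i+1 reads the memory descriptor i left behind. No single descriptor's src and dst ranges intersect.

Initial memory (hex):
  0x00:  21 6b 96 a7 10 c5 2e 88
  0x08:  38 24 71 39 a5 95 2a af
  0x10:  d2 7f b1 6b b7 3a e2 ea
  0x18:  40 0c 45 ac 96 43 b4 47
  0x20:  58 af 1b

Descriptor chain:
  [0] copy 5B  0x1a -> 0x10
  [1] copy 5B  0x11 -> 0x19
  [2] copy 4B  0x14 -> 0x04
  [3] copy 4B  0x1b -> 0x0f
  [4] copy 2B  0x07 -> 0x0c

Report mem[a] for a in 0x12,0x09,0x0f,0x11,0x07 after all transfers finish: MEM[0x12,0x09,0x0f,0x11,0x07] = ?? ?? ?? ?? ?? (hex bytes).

MEM[0x12,0x09,0x0f,0x11,0x07] = b4 24 43 3a ea

#0 dst[0x10+5] := {0x45,0xac,0x96,0x43,0xb4}
#1 dst[0x19+5] := {0xac,0x96,0x43,0xb4,0x3a}
#2 dst[0x04+4] := {0xb4,0x3a,0xe2,0xea}
#3 dst[0x0f+4] := {0x43,0xb4,0x3a,0xb4}
#4 dst[0x0c+2] := {0xea,0x38}
query mem[0x12]=0xb4, mem[0x09]=0x24, mem[0x0f]=0x43, mem[0x11]=0x3a, mem[0x07]=0xea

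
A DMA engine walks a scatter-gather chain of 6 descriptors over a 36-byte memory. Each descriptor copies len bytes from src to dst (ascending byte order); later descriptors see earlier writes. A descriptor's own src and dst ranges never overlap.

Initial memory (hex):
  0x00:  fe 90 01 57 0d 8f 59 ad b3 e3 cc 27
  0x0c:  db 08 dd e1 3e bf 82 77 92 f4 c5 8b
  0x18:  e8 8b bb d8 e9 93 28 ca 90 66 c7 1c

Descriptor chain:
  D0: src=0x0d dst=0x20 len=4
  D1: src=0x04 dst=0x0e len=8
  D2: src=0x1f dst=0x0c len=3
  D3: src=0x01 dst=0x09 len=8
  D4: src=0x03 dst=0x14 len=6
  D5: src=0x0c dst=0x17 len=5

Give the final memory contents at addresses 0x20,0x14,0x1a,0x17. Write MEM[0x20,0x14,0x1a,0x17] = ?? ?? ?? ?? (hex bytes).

MEM[0x20,0x14,0x1a,0x17] = 08 57 ad 0d

D0: mem[0x20..0x23] <- [08 dd e1 3e]
D1: mem[0x0e..0x15] <- [0d 8f 59 ad b3 e3 cc 27]
D2: mem[0x0c..0x0e] <- [ca 08 dd]
D3: mem[0x09..0x10] <- [90 01 57 0d 8f 59 ad b3]
D4: mem[0x14..0x19] <- [57 0d 8f 59 ad b3]
D5: mem[0x17..0x1b] <- [0d 8f 59 ad b3]
query mem[0x20]=0x08, mem[0x14]=0x57, mem[0x1a]=0xad, mem[0x17]=0x0d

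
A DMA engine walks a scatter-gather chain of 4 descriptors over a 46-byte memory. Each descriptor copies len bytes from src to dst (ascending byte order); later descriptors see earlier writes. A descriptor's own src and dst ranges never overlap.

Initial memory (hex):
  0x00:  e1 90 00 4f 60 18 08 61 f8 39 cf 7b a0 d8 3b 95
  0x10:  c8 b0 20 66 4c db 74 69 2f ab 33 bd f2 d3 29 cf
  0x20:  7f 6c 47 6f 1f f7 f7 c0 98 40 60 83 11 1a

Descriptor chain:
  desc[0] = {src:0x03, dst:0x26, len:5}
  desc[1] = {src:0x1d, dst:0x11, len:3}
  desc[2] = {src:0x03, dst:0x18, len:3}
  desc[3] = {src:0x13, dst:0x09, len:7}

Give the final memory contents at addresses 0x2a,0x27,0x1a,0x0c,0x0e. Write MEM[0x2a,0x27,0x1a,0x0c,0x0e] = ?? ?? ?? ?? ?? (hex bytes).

  after D0: wrote 5B at 0x26 = 4f60180861
  after D1: wrote 3B at 0x11 = d329cf
  after D2: wrote 3B at 0x18 = 4f6018
  after D3: wrote 7B at 0x09 = cf4cdb74694f60
query mem[0x2a]=0x61, mem[0x27]=0x60, mem[0x1a]=0x18, mem[0x0c]=0x74, mem[0x0e]=0x4f

MEM[0x2a,0x27,0x1a,0x0c,0x0e] = 61 60 18 74 4f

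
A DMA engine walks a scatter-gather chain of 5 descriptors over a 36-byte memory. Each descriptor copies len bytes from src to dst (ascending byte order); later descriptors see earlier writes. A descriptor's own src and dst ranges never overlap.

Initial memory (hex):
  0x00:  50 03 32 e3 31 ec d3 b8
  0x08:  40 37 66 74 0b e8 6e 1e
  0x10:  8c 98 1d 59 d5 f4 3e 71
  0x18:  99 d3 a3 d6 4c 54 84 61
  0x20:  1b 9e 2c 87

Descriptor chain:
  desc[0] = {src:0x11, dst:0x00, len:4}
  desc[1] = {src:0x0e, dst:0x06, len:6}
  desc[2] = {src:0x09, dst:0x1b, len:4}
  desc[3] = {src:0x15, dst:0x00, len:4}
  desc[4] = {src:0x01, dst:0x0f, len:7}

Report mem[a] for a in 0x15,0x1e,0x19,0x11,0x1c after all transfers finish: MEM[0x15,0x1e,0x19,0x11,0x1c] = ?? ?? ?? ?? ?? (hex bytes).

D0: mem[0x00..0x03] <- [98 1d 59 d5]
D1: mem[0x06..0x0b] <- [6e 1e 8c 98 1d 59]
D2: mem[0x1b..0x1e] <- [98 1d 59 0b]
D3: mem[0x00..0x03] <- [f4 3e 71 99]
D4: mem[0x0f..0x15] <- [3e 71 99 31 ec 6e 1e]
query mem[0x15]=0x1e, mem[0x1e]=0x0b, mem[0x19]=0xd3, mem[0x11]=0x99, mem[0x1c]=0x1d

MEM[0x15,0x1e,0x19,0x11,0x1c] = 1e 0b d3 99 1d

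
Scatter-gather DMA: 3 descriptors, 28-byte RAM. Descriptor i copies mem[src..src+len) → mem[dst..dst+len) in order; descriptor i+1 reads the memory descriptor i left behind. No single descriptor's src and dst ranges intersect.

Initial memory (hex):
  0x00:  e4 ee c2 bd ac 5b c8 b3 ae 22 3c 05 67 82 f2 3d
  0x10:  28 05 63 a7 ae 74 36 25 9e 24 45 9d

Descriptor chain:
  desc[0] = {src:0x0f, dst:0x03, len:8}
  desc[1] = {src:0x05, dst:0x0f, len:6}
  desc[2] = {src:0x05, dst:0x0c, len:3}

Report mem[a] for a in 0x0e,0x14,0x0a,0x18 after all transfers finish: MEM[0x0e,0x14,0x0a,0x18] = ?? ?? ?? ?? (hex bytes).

MEM[0x0e,0x14,0x0a,0x18] = a7 36 36 9e

D0: mem[0x03..0x0a] <- [3d 28 05 63 a7 ae 74 36]
D1: mem[0x0f..0x14] <- [05 63 a7 ae 74 36]
D2: mem[0x0c..0x0e] <- [05 63 a7]
query mem[0x0e]=0xa7, mem[0x14]=0x36, mem[0x0a]=0x36, mem[0x18]=0x9e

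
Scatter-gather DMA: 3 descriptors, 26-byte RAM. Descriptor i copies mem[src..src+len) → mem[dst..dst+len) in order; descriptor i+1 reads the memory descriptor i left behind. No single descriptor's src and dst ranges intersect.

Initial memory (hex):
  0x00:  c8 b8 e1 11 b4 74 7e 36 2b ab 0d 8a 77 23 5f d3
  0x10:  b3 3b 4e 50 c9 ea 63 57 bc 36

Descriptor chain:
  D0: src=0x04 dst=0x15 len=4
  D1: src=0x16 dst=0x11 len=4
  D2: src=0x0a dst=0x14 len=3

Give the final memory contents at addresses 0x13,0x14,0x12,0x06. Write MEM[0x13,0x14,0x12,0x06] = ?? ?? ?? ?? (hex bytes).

[0] 0x04->0x15 len=4 : b4 74 7e 36
[1] 0x16->0x11 len=4 : 74 7e 36 36
[2] 0x0a->0x14 len=3 : 0d 8a 77
query mem[0x13]=0x36, mem[0x14]=0x0d, mem[0x12]=0x7e, mem[0x06]=0x7e

MEM[0x13,0x14,0x12,0x06] = 36 0d 7e 7e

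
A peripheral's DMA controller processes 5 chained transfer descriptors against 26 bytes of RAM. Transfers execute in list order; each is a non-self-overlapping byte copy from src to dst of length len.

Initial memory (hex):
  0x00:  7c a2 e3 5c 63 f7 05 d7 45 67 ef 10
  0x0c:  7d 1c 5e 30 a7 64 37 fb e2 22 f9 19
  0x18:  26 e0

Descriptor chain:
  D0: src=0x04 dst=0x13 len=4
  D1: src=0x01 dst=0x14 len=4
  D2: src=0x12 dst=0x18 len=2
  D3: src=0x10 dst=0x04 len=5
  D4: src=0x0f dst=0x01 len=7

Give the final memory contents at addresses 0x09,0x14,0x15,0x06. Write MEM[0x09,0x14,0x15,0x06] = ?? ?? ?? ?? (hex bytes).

MEM[0x09,0x14,0x15,0x06] = 67 a2 e3 a2

[0] 0x04->0x13 len=4 : 63 f7 05 d7
[1] 0x01->0x14 len=4 : a2 e3 5c 63
[2] 0x12->0x18 len=2 : 37 63
[3] 0x10->0x04 len=5 : a7 64 37 63 a2
[4] 0x0f->0x01 len=7 : 30 a7 64 37 63 a2 e3
query mem[0x09]=0x67, mem[0x14]=0xa2, mem[0x15]=0xe3, mem[0x06]=0xa2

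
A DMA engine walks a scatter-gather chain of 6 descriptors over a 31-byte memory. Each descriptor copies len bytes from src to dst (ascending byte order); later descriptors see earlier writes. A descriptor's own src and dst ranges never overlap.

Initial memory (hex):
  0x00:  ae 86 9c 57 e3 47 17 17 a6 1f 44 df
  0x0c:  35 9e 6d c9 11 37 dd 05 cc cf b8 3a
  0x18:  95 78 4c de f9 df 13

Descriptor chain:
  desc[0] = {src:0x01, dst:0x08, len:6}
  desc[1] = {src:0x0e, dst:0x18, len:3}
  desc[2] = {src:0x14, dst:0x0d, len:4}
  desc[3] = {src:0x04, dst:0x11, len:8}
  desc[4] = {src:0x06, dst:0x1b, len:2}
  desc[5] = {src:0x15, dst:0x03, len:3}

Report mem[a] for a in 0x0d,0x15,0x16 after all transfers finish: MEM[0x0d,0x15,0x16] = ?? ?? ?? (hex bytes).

MEM[0x0d,0x15,0x16] = cc 86 9c

#0 dst[0x08+6] := {0x86,0x9c,0x57,0xe3,0x47,0x17}
#1 dst[0x18+3] := {0x6d,0xc9,0x11}
#2 dst[0x0d+4] := {0xcc,0xcf,0xb8,0x3a}
#3 dst[0x11+8] := {0xe3,0x47,0x17,0x17,0x86,0x9c,0x57,0xe3}
#4 dst[0x1b+2] := {0x17,0x17}
#5 dst[0x03+3] := {0x86,0x9c,0x57}
query mem[0x0d]=0xcc, mem[0x15]=0x86, mem[0x16]=0x9c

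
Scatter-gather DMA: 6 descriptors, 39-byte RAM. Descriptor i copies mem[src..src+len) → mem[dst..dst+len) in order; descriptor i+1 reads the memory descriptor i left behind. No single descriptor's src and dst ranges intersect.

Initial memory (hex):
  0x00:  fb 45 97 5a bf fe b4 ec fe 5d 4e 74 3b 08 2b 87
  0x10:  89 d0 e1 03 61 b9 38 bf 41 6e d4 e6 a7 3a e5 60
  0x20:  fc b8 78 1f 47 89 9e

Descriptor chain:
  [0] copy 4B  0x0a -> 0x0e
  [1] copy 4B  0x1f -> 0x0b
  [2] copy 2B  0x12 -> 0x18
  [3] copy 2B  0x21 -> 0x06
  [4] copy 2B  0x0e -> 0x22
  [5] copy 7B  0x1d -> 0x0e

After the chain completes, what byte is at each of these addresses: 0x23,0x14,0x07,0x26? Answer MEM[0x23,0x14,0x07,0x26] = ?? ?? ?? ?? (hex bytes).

  after D0: wrote 4B at 0x0e = 4e743b08
  after D1: wrote 4B at 0x0b = 60fcb878
  after D2: wrote 2B at 0x18 = e103
  after D3: wrote 2B at 0x06 = b878
  after D4: wrote 2B at 0x22 = 7874
  after D5: wrote 7B at 0x0e = 3ae560fcb87874
query mem[0x23]=0x74, mem[0x14]=0x74, mem[0x07]=0x78, mem[0x26]=0x9e

MEM[0x23,0x14,0x07,0x26] = 74 74 78 9e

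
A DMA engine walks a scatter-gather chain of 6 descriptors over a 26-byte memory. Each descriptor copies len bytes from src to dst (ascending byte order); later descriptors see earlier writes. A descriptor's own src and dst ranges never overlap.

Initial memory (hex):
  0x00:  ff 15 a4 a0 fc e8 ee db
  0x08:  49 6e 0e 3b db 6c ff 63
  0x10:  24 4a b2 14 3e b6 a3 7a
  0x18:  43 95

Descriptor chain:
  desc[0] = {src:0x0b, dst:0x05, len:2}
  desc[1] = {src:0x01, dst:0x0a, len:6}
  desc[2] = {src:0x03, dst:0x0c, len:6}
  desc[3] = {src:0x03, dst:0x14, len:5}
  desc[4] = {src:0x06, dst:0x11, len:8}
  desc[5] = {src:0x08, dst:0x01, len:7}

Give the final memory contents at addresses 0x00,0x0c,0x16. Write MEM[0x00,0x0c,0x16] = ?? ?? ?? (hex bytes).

MEM[0x00,0x0c,0x16] = ff a0 a4

D0: mem[0x05..0x06] <- [3b db]
D1: mem[0x0a..0x0f] <- [15 a4 a0 fc 3b db]
D2: mem[0x0c..0x11] <- [a0 fc 3b db db 49]
D3: mem[0x14..0x18] <- [a0 fc 3b db db]
D4: mem[0x11..0x18] <- [db db 49 6e 15 a4 a0 fc]
D5: mem[0x01..0x07] <- [49 6e 15 a4 a0 fc 3b]
query mem[0x00]=0xff, mem[0x0c]=0xa0, mem[0x16]=0xa4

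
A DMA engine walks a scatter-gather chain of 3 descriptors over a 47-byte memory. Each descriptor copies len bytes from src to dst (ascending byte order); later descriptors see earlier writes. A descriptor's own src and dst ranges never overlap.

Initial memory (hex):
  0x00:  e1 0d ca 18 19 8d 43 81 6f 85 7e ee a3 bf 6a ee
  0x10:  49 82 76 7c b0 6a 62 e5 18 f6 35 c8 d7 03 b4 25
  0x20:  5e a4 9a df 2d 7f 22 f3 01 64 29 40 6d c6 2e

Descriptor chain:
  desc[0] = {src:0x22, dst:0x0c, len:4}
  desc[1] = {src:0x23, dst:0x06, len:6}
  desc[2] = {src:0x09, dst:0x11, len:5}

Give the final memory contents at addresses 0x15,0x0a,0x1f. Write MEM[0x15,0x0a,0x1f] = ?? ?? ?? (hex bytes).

#0 dst[0x0c+4] := {0x9a,0xdf,0x2d,0x7f}
#1 dst[0x06+6] := {0xdf,0x2d,0x7f,0x22,0xf3,0x01}
#2 dst[0x11+5] := {0x22,0xf3,0x01,0x9a,0xdf}
query mem[0x15]=0xdf, mem[0x0a]=0xf3, mem[0x1f]=0x25

MEM[0x15,0x0a,0x1f] = df f3 25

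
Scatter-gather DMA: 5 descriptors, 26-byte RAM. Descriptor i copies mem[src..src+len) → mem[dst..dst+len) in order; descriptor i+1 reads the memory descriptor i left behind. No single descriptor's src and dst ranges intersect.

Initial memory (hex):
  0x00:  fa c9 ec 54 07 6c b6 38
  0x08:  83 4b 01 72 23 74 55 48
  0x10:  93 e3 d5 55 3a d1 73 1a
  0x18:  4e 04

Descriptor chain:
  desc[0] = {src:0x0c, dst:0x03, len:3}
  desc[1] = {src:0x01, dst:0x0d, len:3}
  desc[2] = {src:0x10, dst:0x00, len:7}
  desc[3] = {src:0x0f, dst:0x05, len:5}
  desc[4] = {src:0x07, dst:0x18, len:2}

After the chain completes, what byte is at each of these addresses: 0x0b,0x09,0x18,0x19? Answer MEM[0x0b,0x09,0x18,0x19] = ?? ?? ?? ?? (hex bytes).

MEM[0x0b,0x09,0x18,0x19] = 72 55 e3 d5

D0: mem[0x03..0x05] <- [23 74 55]
D1: mem[0x0d..0x0f] <- [c9 ec 23]
D2: mem[0x00..0x06] <- [93 e3 d5 55 3a d1 73]
D3: mem[0x05..0x09] <- [23 93 e3 d5 55]
D4: mem[0x18..0x19] <- [e3 d5]
query mem[0x0b]=0x72, mem[0x09]=0x55, mem[0x18]=0xe3, mem[0x19]=0xd5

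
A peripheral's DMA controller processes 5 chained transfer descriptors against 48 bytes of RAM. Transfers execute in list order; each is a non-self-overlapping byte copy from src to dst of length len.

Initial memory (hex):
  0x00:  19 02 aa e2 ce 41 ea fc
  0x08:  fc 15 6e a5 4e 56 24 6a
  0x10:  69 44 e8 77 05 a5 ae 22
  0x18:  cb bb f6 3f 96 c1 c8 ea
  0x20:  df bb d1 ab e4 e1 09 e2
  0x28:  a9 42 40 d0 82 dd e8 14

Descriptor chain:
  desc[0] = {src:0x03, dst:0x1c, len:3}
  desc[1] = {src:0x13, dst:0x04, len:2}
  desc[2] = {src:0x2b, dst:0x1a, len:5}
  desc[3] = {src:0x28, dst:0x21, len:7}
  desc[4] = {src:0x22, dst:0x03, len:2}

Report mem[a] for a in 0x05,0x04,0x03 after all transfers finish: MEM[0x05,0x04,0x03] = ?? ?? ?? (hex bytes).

#0 dst[0x1c+3] := {0xe2,0xce,0x41}
#1 dst[0x04+2] := {0x77,0x05}
#2 dst[0x1a+5] := {0xd0,0x82,0xdd,0xe8,0x14}
#3 dst[0x21+7] := {0xa9,0x42,0x40,0xd0,0x82,0xdd,0xe8}
#4 dst[0x03+2] := {0x42,0x40}
query mem[0x05]=0x05, mem[0x04]=0x40, mem[0x03]=0x42

MEM[0x05,0x04,0x03] = 05 40 42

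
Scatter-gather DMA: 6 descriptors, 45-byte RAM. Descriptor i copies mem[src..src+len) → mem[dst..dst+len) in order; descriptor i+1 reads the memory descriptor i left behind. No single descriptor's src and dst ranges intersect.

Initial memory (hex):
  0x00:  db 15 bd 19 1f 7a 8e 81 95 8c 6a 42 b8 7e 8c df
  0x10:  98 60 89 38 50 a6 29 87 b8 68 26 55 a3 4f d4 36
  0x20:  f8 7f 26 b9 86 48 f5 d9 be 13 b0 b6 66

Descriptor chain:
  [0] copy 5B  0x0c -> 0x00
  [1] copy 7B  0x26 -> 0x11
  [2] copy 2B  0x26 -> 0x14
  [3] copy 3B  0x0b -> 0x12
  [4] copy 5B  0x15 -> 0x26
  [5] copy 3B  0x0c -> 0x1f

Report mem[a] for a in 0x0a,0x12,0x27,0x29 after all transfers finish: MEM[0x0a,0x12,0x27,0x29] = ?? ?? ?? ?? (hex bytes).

MEM[0x0a,0x12,0x27,0x29] = 6a 42 b6 b8

#0 dst[0x00+5] := {0xb8,0x7e,0x8c,0xdf,0x98}
#1 dst[0x11+7] := {0xf5,0xd9,0xbe,0x13,0xb0,0xb6,0x66}
#2 dst[0x14+2] := {0xf5,0xd9}
#3 dst[0x12+3] := {0x42,0xb8,0x7e}
#4 dst[0x26+5] := {0xd9,0xb6,0x66,0xb8,0x68}
#5 dst[0x1f+3] := {0xb8,0x7e,0x8c}
query mem[0x0a]=0x6a, mem[0x12]=0x42, mem[0x27]=0xb6, mem[0x29]=0xb8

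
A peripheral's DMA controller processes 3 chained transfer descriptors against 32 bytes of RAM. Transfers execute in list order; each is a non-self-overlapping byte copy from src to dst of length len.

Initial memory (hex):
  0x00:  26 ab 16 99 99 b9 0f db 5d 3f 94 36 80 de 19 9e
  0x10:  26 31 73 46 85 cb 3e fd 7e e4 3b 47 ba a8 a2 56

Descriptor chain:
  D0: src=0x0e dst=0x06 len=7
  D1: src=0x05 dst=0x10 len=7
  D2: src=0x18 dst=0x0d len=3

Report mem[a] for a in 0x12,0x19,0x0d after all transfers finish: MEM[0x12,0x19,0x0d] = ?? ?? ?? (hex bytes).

D0: mem[0x06..0x0c] <- [19 9e 26 31 73 46 85]
D1: mem[0x10..0x16] <- [b9 19 9e 26 31 73 46]
D2: mem[0x0d..0x0f] <- [7e e4 3b]
query mem[0x12]=0x9e, mem[0x19]=0xe4, mem[0x0d]=0x7e

MEM[0x12,0x19,0x0d] = 9e e4 7e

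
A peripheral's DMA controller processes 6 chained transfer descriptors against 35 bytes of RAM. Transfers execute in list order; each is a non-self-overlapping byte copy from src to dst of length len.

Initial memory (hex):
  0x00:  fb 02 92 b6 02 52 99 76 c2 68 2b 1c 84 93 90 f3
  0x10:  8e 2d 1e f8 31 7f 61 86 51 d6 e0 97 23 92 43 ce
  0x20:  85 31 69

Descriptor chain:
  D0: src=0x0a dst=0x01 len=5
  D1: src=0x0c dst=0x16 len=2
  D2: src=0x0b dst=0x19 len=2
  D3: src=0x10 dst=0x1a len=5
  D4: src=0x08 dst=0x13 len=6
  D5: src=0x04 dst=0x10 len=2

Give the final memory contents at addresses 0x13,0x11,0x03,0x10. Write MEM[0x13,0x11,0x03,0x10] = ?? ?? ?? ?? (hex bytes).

MEM[0x13,0x11,0x03,0x10] = c2 90 84 93

D0: mem[0x01..0x05] <- [2b 1c 84 93 90]
D1: mem[0x16..0x17] <- [84 93]
D2: mem[0x19..0x1a] <- [1c 84]
D3: mem[0x1a..0x1e] <- [8e 2d 1e f8 31]
D4: mem[0x13..0x18] <- [c2 68 2b 1c 84 93]
D5: mem[0x10..0x11] <- [93 90]
query mem[0x13]=0xc2, mem[0x11]=0x90, mem[0x03]=0x84, mem[0x10]=0x93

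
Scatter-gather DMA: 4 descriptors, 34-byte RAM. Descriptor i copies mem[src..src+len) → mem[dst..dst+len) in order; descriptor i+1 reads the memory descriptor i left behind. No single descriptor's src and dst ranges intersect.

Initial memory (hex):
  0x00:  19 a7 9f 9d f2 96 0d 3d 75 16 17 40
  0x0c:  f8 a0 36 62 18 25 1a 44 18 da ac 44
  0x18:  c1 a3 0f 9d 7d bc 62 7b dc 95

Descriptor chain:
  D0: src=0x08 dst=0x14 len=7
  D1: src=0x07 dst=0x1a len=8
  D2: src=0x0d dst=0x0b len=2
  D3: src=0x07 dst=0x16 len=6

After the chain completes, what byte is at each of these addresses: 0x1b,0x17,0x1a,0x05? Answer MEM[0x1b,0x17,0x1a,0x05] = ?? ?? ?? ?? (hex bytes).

D0: mem[0x14..0x1a] <- [75 16 17 40 f8 a0 36]
D1: mem[0x1a..0x21] <- [3d 75 16 17 40 f8 a0 36]
D2: mem[0x0b..0x0c] <- [a0 36]
D3: mem[0x16..0x1b] <- [3d 75 16 17 a0 36]
query mem[0x1b]=0x36, mem[0x17]=0x75, mem[0x1a]=0xa0, mem[0x05]=0x96

MEM[0x1b,0x17,0x1a,0x05] = 36 75 a0 96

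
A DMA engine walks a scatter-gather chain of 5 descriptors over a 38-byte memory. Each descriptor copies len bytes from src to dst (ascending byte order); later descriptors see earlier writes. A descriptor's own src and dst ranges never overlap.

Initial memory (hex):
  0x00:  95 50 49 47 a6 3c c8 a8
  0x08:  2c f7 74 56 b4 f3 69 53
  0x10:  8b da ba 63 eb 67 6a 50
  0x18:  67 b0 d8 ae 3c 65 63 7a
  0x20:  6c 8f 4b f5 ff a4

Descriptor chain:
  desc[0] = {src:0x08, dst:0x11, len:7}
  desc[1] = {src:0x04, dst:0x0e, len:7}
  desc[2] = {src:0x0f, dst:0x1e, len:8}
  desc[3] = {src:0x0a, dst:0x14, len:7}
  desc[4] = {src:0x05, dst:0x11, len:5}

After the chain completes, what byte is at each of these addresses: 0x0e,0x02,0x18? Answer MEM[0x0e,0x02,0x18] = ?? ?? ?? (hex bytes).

D0: mem[0x11..0x17] <- [2c f7 74 56 b4 f3 69]
D1: mem[0x0e..0x14] <- [a6 3c c8 a8 2c f7 74]
D2: mem[0x1e..0x25] <- [3c c8 a8 2c f7 74 b4 f3]
D3: mem[0x14..0x1a] <- [74 56 b4 f3 a6 3c c8]
D4: mem[0x11..0x15] <- [3c c8 a8 2c f7]
query mem[0x0e]=0xa6, mem[0x02]=0x49, mem[0x18]=0xa6

MEM[0x0e,0x02,0x18] = a6 49 a6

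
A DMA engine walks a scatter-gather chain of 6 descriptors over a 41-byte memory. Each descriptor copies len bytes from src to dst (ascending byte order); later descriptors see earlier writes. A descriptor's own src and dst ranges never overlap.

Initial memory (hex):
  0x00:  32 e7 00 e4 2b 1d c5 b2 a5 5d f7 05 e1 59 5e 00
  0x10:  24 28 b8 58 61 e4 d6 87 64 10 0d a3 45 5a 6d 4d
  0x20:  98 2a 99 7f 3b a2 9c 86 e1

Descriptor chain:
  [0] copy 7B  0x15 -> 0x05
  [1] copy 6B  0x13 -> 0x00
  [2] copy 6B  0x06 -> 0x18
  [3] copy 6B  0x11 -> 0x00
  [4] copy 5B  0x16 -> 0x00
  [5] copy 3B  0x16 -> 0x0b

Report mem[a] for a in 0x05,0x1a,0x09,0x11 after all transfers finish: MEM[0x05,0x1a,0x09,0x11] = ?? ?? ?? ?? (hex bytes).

#0 dst[0x05+7] := {0xe4,0xd6,0x87,0x64,0x10,0x0d,0xa3}
#1 dst[0x00+6] := {0x58,0x61,0xe4,0xd6,0x87,0x64}
#2 dst[0x18+6] := {0xd6,0x87,0x64,0x10,0x0d,0xa3}
#3 dst[0x00+6] := {0x28,0xb8,0x58,0x61,0xe4,0xd6}
#4 dst[0x00+5] := {0xd6,0x87,0xd6,0x87,0x64}
#5 dst[0x0b+3] := {0xd6,0x87,0xd6}
query mem[0x05]=0xd6, mem[0x1a]=0x64, mem[0x09]=0x10, mem[0x11]=0x28

MEM[0x05,0x1a,0x09,0x11] = d6 64 10 28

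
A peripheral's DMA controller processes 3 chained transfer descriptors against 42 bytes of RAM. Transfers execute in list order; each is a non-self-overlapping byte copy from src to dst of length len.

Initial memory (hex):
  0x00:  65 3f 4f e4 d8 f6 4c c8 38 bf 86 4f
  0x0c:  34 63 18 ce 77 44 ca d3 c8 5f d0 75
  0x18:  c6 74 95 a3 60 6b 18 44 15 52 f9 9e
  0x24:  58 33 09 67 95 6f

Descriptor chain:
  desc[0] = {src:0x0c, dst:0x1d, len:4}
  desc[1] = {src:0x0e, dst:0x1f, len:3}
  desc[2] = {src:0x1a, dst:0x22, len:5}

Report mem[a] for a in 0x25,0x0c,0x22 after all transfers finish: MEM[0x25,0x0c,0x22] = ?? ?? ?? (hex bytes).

#0 dst[0x1d+4] := {0x34,0x63,0x18,0xce}
#1 dst[0x1f+3] := {0x18,0xce,0x77}
#2 dst[0x22+5] := {0x95,0xa3,0x60,0x34,0x63}
query mem[0x25]=0x34, mem[0x0c]=0x34, mem[0x22]=0x95

MEM[0x25,0x0c,0x22] = 34 34 95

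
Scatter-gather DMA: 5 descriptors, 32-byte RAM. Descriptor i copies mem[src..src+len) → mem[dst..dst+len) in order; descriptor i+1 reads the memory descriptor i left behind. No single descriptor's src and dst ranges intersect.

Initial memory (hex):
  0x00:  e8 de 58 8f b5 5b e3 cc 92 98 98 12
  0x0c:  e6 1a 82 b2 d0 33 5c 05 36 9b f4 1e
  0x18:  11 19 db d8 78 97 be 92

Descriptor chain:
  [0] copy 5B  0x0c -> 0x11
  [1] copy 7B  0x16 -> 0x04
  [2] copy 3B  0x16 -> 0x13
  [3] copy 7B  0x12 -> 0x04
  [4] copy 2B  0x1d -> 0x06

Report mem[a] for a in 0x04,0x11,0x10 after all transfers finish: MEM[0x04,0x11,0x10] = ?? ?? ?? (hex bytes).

#0 dst[0x11+5] := {0xe6,0x1a,0x82,0xb2,0xd0}
#1 dst[0x04+7] := {0xf4,0x1e,0x11,0x19,0xdb,0xd8,0x78}
#2 dst[0x13+3] := {0xf4,0x1e,0x11}
#3 dst[0x04+7] := {0x1a,0xf4,0x1e,0x11,0xf4,0x1e,0x11}
#4 dst[0x06+2] := {0x97,0xbe}
query mem[0x04]=0x1a, mem[0x11]=0xe6, mem[0x10]=0xd0

MEM[0x04,0x11,0x10] = 1a e6 d0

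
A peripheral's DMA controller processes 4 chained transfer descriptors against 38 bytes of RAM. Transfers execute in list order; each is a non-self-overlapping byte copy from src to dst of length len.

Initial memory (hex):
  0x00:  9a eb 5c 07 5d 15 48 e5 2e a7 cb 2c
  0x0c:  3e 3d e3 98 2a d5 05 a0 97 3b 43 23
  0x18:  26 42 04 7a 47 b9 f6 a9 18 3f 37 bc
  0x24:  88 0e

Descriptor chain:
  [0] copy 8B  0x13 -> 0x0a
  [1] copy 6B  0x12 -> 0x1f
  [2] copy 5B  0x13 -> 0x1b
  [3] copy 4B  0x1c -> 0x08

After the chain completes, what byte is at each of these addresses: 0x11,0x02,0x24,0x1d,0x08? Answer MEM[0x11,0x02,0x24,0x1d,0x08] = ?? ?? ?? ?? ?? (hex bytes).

MEM[0x11,0x02,0x24,0x1d,0x08] = 04 5c 23 3b 97

[0] 0x13->0x0a len=8 : a0 97 3b 43 23 26 42 04
[1] 0x12->0x1f len=6 : 05 a0 97 3b 43 23
[2] 0x13->0x1b len=5 : a0 97 3b 43 23
[3] 0x1c->0x08 len=4 : 97 3b 43 23
query mem[0x11]=0x04, mem[0x02]=0x5c, mem[0x24]=0x23, mem[0x1d]=0x3b, mem[0x08]=0x97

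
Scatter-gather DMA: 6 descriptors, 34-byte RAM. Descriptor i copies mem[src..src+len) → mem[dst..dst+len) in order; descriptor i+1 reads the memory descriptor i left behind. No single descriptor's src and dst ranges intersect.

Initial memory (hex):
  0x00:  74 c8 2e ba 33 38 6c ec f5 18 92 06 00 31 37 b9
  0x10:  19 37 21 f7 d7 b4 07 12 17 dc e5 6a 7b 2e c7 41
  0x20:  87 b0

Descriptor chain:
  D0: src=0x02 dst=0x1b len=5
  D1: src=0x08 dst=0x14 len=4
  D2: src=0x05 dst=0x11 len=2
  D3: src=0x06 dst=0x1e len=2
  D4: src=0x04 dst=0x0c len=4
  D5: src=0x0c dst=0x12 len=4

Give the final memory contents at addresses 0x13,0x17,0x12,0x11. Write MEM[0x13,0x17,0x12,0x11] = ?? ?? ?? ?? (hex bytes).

MEM[0x13,0x17,0x12,0x11] = 38 06 33 38

[0] 0x02->0x1b len=5 : 2e ba 33 38 6c
[1] 0x08->0x14 len=4 : f5 18 92 06
[2] 0x05->0x11 len=2 : 38 6c
[3] 0x06->0x1e len=2 : 6c ec
[4] 0x04->0x0c len=4 : 33 38 6c ec
[5] 0x0c->0x12 len=4 : 33 38 6c ec
query mem[0x13]=0x38, mem[0x17]=0x06, mem[0x12]=0x33, mem[0x11]=0x38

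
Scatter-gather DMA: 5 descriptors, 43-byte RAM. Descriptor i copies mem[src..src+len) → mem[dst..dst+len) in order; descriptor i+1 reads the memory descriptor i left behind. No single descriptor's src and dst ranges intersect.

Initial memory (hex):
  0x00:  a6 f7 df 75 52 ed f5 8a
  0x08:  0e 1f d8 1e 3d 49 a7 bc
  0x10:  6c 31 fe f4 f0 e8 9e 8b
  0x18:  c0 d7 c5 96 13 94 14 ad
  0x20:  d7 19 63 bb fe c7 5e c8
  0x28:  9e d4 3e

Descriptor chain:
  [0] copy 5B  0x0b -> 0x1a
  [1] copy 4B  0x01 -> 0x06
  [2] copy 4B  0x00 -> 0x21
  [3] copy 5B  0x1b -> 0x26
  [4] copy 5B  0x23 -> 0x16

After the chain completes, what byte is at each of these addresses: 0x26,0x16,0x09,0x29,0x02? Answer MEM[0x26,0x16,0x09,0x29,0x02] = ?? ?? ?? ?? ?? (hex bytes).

D0: mem[0x1a..0x1e] <- [1e 3d 49 a7 bc]
D1: mem[0x06..0x09] <- [f7 df 75 52]
D2: mem[0x21..0x24] <- [a6 f7 df 75]
D3: mem[0x26..0x2a] <- [3d 49 a7 bc ad]
D4: mem[0x16..0x1a] <- [df 75 c7 3d 49]
query mem[0x26]=0x3d, mem[0x16]=0xdf, mem[0x09]=0x52, mem[0x29]=0xbc, mem[0x02]=0xdf

MEM[0x26,0x16,0x09,0x29,0x02] = 3d df 52 bc df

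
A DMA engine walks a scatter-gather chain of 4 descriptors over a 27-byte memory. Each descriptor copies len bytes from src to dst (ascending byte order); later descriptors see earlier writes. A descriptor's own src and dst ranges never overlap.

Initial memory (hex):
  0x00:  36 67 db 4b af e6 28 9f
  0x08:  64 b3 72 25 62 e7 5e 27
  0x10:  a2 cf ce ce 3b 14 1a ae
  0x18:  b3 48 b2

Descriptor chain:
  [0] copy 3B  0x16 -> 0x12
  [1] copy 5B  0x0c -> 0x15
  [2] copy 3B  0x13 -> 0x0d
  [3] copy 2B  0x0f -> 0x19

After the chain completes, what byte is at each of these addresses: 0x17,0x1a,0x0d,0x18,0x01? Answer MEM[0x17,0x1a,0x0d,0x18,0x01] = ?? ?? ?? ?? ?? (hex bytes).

MEM[0x17,0x1a,0x0d,0x18,0x01] = 5e a2 ae 27 67

#0 dst[0x12+3] := {0x1a,0xae,0xb3}
#1 dst[0x15+5] := {0x62,0xe7,0x5e,0x27,0xa2}
#2 dst[0x0d+3] := {0xae,0xb3,0x62}
#3 dst[0x19+2] := {0x62,0xa2}
query mem[0x17]=0x5e, mem[0x1a]=0xa2, mem[0x0d]=0xae, mem[0x18]=0x27, mem[0x01]=0x67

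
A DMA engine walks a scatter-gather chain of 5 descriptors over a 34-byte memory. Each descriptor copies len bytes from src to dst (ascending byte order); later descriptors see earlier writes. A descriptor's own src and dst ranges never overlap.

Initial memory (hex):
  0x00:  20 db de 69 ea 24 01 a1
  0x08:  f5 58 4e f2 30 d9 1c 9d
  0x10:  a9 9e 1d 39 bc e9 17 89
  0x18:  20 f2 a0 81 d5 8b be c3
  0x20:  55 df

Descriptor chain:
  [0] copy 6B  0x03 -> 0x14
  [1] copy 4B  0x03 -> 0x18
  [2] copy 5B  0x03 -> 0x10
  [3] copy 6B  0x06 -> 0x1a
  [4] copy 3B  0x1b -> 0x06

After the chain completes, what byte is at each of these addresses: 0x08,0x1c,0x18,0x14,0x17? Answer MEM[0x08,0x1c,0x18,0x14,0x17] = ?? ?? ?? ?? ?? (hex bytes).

[0] 0x03->0x14 len=6 : 69 ea 24 01 a1 f5
[1] 0x03->0x18 len=4 : 69 ea 24 01
[2] 0x03->0x10 len=5 : 69 ea 24 01 a1
[3] 0x06->0x1a len=6 : 01 a1 f5 58 4e f2
[4] 0x1b->0x06 len=3 : a1 f5 58
query mem[0x08]=0x58, mem[0x1c]=0xf5, mem[0x18]=0x69, mem[0x14]=0xa1, mem[0x17]=0x01

MEM[0x08,0x1c,0x18,0x14,0x17] = 58 f5 69 a1 01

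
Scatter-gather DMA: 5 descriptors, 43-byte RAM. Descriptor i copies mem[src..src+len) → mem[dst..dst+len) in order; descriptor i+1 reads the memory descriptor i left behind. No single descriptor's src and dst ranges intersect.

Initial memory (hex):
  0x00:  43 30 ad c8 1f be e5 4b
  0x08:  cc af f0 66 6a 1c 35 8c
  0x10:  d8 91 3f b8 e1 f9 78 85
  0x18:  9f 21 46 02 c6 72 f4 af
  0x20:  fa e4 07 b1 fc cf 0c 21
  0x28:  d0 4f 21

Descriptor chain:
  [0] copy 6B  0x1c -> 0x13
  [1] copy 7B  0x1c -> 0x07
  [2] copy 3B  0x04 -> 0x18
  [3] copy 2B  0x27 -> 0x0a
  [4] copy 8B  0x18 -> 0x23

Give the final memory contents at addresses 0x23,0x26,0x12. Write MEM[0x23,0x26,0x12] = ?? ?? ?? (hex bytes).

D0: mem[0x13..0x18] <- [c6 72 f4 af fa e4]
D1: mem[0x07..0x0d] <- [c6 72 f4 af fa e4 07]
D2: mem[0x18..0x1a] <- [1f be e5]
D3: mem[0x0a..0x0b] <- [21 d0]
D4: mem[0x23..0x2a] <- [1f be e5 02 c6 72 f4 af]
query mem[0x23]=0x1f, mem[0x26]=0x02, mem[0x12]=0x3f

MEM[0x23,0x26,0x12] = 1f 02 3f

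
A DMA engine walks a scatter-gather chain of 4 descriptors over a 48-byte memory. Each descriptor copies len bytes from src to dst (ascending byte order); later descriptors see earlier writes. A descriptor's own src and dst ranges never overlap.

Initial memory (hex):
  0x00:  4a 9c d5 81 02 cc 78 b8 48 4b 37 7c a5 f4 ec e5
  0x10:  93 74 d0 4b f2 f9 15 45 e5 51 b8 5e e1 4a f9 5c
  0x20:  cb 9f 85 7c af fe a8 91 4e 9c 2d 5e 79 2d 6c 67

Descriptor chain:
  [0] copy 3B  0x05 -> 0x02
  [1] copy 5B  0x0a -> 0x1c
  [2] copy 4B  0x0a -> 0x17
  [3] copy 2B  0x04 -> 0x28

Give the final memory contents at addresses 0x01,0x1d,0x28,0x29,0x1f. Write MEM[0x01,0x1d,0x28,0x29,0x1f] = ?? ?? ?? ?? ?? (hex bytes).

  after D0: wrote 3B at 0x02 = cc78b8
  after D1: wrote 5B at 0x1c = 377ca5f4ec
  after D2: wrote 4B at 0x17 = 377ca5f4
  after D3: wrote 2B at 0x28 = b8cc
query mem[0x01]=0x9c, mem[0x1d]=0x7c, mem[0x28]=0xb8, mem[0x29]=0xcc, mem[0x1f]=0xf4

MEM[0x01,0x1d,0x28,0x29,0x1f] = 9c 7c b8 cc f4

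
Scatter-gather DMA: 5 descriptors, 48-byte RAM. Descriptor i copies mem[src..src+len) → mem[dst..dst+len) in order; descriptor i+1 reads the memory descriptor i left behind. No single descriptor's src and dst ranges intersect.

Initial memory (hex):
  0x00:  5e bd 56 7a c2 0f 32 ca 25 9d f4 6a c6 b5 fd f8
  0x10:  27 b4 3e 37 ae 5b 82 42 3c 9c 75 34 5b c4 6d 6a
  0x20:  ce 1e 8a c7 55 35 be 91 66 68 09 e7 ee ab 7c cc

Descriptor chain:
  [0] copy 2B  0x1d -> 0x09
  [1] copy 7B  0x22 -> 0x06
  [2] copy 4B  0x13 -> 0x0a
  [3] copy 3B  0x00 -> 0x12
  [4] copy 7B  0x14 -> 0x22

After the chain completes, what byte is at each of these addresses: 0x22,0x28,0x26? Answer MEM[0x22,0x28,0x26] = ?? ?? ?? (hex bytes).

MEM[0x22,0x28,0x26] = 56 75 3c

#0 dst[0x09+2] := {0xc4,0x6d}
#1 dst[0x06+7] := {0x8a,0xc7,0x55,0x35,0xbe,0x91,0x66}
#2 dst[0x0a+4] := {0x37,0xae,0x5b,0x82}
#3 dst[0x12+3] := {0x5e,0xbd,0x56}
#4 dst[0x22+7] := {0x56,0x5b,0x82,0x42,0x3c,0x9c,0x75}
query mem[0x22]=0x56, mem[0x28]=0x75, mem[0x26]=0x3c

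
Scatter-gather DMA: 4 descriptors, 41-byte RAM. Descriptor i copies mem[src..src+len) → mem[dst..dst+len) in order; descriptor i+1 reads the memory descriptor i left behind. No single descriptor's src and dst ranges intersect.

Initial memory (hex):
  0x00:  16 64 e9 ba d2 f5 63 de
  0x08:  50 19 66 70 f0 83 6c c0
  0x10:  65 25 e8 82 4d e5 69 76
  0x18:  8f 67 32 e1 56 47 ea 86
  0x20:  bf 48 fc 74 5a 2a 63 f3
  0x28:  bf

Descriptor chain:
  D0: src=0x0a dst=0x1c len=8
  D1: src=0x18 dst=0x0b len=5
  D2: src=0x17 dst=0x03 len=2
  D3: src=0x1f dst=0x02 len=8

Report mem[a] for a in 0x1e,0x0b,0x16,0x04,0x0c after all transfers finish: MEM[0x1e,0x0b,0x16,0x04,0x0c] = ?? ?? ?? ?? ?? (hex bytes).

[0] 0x0a->0x1c len=8 : 66 70 f0 83 6c c0 65 25
[1] 0x18->0x0b len=5 : 8f 67 32 e1 66
[2] 0x17->0x03 len=2 : 76 8f
[3] 0x1f->0x02 len=8 : 83 6c c0 65 25 5a 2a 63
query mem[0x1e]=0xf0, mem[0x0b]=0x8f, mem[0x16]=0x69, mem[0x04]=0xc0, mem[0x0c]=0x67

MEM[0x1e,0x0b,0x16,0x04,0x0c] = f0 8f 69 c0 67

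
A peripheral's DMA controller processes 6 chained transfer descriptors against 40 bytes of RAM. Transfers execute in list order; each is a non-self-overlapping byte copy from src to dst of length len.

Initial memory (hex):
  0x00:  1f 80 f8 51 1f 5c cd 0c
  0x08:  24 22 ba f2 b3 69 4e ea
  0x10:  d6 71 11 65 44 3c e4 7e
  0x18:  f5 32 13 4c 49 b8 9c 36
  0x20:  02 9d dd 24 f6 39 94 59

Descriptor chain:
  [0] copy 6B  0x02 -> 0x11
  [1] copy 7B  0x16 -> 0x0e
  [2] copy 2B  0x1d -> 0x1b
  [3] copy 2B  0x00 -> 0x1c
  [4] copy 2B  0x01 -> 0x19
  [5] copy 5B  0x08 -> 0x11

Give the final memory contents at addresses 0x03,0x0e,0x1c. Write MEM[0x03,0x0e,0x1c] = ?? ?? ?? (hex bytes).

MEM[0x03,0x0e,0x1c] = 51 0c 1f

D0: mem[0x11..0x16] <- [f8 51 1f 5c cd 0c]
D1: mem[0x0e..0x14] <- [0c 7e f5 32 13 4c 49]
D2: mem[0x1b..0x1c] <- [b8 9c]
D3: mem[0x1c..0x1d] <- [1f 80]
D4: mem[0x19..0x1a] <- [80 f8]
D5: mem[0x11..0x15] <- [24 22 ba f2 b3]
query mem[0x03]=0x51, mem[0x0e]=0x0c, mem[0x1c]=0x1f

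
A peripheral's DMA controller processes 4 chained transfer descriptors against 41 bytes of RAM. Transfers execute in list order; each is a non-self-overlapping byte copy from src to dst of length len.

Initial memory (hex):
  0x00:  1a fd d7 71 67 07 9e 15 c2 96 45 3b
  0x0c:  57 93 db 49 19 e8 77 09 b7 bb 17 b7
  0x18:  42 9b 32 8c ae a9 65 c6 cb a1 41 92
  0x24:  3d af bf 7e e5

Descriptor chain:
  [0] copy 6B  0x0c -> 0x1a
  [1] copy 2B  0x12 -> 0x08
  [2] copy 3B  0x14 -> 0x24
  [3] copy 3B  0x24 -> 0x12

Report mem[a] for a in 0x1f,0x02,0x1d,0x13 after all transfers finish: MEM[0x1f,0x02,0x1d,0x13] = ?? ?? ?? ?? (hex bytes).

MEM[0x1f,0x02,0x1d,0x13] = e8 d7 49 bb

#0 dst[0x1a+6] := {0x57,0x93,0xdb,0x49,0x19,0xe8}
#1 dst[0x08+2] := {0x77,0x09}
#2 dst[0x24+3] := {0xb7,0xbb,0x17}
#3 dst[0x12+3] := {0xb7,0xbb,0x17}
query mem[0x1f]=0xe8, mem[0x02]=0xd7, mem[0x1d]=0x49, mem[0x13]=0xbb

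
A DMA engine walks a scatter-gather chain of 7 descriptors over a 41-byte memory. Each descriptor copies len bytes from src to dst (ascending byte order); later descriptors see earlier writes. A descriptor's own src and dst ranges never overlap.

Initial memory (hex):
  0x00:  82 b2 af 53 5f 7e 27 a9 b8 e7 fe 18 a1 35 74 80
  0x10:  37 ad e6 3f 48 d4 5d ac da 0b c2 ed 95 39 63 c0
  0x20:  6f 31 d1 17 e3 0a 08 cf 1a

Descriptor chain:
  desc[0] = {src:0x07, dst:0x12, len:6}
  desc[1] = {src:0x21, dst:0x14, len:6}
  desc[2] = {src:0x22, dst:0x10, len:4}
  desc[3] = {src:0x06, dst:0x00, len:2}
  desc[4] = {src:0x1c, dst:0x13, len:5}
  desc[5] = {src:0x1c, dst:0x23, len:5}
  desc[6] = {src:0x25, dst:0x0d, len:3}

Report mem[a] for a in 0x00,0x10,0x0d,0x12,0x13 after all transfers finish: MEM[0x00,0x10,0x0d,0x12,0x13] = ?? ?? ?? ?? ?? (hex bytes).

MEM[0x00,0x10,0x0d,0x12,0x13] = 27 d1 63 e3 95

#0 dst[0x12+6] := {0xa9,0xb8,0xe7,0xfe,0x18,0xa1}
#1 dst[0x14+6] := {0x31,0xd1,0x17,0xe3,0x0a,0x08}
#2 dst[0x10+4] := {0xd1,0x17,0xe3,0x0a}
#3 dst[0x00+2] := {0x27,0xa9}
#4 dst[0x13+5] := {0x95,0x39,0x63,0xc0,0x6f}
#5 dst[0x23+5] := {0x95,0x39,0x63,0xc0,0x6f}
#6 dst[0x0d+3] := {0x63,0xc0,0x6f}
query mem[0x00]=0x27, mem[0x10]=0xd1, mem[0x0d]=0x63, mem[0x12]=0xe3, mem[0x13]=0x95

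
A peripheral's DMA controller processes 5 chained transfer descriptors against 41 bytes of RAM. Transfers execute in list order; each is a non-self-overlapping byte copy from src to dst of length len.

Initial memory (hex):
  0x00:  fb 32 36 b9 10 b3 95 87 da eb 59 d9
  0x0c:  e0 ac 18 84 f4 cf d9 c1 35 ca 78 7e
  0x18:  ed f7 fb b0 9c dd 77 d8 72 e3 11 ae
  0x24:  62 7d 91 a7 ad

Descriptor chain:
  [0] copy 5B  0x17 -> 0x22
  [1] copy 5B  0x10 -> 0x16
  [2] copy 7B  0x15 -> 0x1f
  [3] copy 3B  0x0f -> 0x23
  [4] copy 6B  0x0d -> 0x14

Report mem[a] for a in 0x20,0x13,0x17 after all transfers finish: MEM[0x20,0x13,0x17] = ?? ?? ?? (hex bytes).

MEM[0x20,0x13,0x17] = f4 c1 f4

  after D0: wrote 5B at 0x22 = 7eedf7fbb0
  after D1: wrote 5B at 0x16 = f4cfd9c135
  after D2: wrote 7B at 0x1f = caf4cfd9c135b0
  after D3: wrote 3B at 0x23 = 84f4cf
  after D4: wrote 6B at 0x14 = ac1884f4cfd9
query mem[0x20]=0xf4, mem[0x13]=0xc1, mem[0x17]=0xf4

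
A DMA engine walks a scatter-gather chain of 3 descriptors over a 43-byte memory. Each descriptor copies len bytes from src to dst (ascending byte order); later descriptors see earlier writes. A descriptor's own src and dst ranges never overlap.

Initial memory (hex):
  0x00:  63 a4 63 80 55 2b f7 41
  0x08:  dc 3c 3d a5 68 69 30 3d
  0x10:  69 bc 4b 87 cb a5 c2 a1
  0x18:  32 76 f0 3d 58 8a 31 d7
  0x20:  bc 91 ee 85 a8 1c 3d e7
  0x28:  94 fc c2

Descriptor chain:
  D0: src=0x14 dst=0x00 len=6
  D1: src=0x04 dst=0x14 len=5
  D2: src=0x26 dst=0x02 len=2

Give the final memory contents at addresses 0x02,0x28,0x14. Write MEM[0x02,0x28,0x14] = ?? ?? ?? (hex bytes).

[0] 0x14->0x00 len=6 : cb a5 c2 a1 32 76
[1] 0x04->0x14 len=5 : 32 76 f7 41 dc
[2] 0x26->0x02 len=2 : 3d e7
query mem[0x02]=0x3d, mem[0x28]=0x94, mem[0x14]=0x32

MEM[0x02,0x28,0x14] = 3d 94 32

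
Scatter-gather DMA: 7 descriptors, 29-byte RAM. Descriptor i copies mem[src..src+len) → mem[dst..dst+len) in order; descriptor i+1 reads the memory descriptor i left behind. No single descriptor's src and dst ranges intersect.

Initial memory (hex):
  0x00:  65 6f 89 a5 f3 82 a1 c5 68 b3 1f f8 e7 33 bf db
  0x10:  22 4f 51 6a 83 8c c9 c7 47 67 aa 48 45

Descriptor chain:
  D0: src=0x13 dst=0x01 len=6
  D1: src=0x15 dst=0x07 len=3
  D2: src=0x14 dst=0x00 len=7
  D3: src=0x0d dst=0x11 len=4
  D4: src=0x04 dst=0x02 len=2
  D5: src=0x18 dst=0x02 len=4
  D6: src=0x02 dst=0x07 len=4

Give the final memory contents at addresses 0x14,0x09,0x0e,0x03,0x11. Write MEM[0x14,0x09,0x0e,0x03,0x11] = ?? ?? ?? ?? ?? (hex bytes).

MEM[0x14,0x09,0x0e,0x03,0x11] = 22 aa bf 67 33

[0] 0x13->0x01 len=6 : 6a 83 8c c9 c7 47
[1] 0x15->0x07 len=3 : 8c c9 c7
[2] 0x14->0x00 len=7 : 83 8c c9 c7 47 67 aa
[3] 0x0d->0x11 len=4 : 33 bf db 22
[4] 0x04->0x02 len=2 : 47 67
[5] 0x18->0x02 len=4 : 47 67 aa 48
[6] 0x02->0x07 len=4 : 47 67 aa 48
query mem[0x14]=0x22, mem[0x09]=0xaa, mem[0x0e]=0xbf, mem[0x03]=0x67, mem[0x11]=0x33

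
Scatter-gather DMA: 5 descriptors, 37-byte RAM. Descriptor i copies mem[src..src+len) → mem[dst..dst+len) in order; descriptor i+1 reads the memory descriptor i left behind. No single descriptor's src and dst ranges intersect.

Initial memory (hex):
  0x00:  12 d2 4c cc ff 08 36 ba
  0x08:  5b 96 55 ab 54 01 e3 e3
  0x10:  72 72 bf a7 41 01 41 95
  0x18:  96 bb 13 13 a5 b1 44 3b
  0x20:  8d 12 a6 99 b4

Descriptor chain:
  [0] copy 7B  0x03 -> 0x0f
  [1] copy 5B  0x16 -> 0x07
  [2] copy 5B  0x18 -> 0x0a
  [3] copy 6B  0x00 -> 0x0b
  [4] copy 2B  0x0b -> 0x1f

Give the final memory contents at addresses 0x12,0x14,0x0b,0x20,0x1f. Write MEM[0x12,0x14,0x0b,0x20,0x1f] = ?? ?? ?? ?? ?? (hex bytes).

[0] 0x03->0x0f len=7 : cc ff 08 36 ba 5b 96
[1] 0x16->0x07 len=5 : 41 95 96 bb 13
[2] 0x18->0x0a len=5 : 96 bb 13 13 a5
[3] 0x00->0x0b len=6 : 12 d2 4c cc ff 08
[4] 0x0b->0x1f len=2 : 12 d2
query mem[0x12]=0x36, mem[0x14]=0x5b, mem[0x0b]=0x12, mem[0x20]=0xd2, mem[0x1f]=0x12

MEM[0x12,0x14,0x0b,0x20,0x1f] = 36 5b 12 d2 12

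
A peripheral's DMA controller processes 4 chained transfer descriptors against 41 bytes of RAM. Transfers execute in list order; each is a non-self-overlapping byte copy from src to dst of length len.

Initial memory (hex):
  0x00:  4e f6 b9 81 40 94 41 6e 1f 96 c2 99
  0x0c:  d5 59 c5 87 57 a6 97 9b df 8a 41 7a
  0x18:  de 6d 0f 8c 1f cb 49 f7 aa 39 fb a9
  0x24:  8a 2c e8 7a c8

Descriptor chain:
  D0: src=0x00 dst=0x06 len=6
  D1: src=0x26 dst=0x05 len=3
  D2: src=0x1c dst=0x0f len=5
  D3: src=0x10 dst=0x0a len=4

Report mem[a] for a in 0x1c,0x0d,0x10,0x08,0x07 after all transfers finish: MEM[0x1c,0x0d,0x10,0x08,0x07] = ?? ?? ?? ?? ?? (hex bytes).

D0: mem[0x06..0x0b] <- [4e f6 b9 81 40 94]
D1: mem[0x05..0x07] <- [e8 7a c8]
D2: mem[0x0f..0x13] <- [1f cb 49 f7 aa]
D3: mem[0x0a..0x0d] <- [cb 49 f7 aa]
query mem[0x1c]=0x1f, mem[0x0d]=0xaa, mem[0x10]=0xcb, mem[0x08]=0xb9, mem[0x07]=0xc8

MEM[0x1c,0x0d,0x10,0x08,0x07] = 1f aa cb b9 c8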